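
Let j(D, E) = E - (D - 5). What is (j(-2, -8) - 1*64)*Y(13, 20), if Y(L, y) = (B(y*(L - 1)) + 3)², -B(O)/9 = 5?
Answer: -114660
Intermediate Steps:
j(D, E) = 5 + E - D (j(D, E) = E - (-5 + D) = E + (5 - D) = 5 + E - D)
B(O) = -45 (B(O) = -9*5 = -45)
Y(L, y) = 1764 (Y(L, y) = (-45 + 3)² = (-42)² = 1764)
(j(-2, -8) - 1*64)*Y(13, 20) = ((5 - 8 - 1*(-2)) - 1*64)*1764 = ((5 - 8 + 2) - 64)*1764 = (-1 - 64)*1764 = -65*1764 = -114660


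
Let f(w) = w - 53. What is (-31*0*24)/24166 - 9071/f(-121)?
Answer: 9071/174 ≈ 52.132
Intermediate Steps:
f(w) = -53 + w
(-31*0*24)/24166 - 9071/f(-121) = (-31*0*24)/24166 - 9071/(-53 - 121) = (0*24)*(1/24166) - 9071/(-174) = 0*(1/24166) - 9071*(-1/174) = 0 + 9071/174 = 9071/174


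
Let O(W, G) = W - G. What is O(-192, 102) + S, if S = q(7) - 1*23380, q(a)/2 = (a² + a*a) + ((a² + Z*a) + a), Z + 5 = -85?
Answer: -24626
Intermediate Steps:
Z = -90 (Z = -5 - 85 = -90)
q(a) = -178*a + 6*a² (q(a) = 2*((a² + a*a) + ((a² - 90*a) + a)) = 2*((a² + a²) + (a² - 89*a)) = 2*(2*a² + (a² - 89*a)) = 2*(-89*a + 3*a²) = -178*a + 6*a²)
S = -24332 (S = 2*7*(-89 + 3*7) - 1*23380 = 2*7*(-89 + 21) - 23380 = 2*7*(-68) - 23380 = -952 - 23380 = -24332)
O(-192, 102) + S = (-192 - 1*102) - 24332 = (-192 - 102) - 24332 = -294 - 24332 = -24626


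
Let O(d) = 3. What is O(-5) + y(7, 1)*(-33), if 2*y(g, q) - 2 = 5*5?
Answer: -885/2 ≈ -442.50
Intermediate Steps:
y(g, q) = 27/2 (y(g, q) = 1 + (5*5)/2 = 1 + (½)*25 = 1 + 25/2 = 27/2)
O(-5) + y(7, 1)*(-33) = 3 + (27/2)*(-33) = 3 - 891/2 = -885/2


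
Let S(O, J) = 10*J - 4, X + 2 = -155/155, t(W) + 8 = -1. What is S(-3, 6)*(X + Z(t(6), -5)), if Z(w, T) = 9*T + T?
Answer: -2968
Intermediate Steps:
t(W) = -9 (t(W) = -8 - 1 = -9)
Z(w, T) = 10*T
X = -3 (X = -2 - 155/155 = -2 - 155*1/155 = -2 - 1 = -3)
S(O, J) = -4 + 10*J
S(-3, 6)*(X + Z(t(6), -5)) = (-4 + 10*6)*(-3 + 10*(-5)) = (-4 + 60)*(-3 - 50) = 56*(-53) = -2968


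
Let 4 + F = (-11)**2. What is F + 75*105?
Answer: 7992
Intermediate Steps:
F = 117 (F = -4 + (-11)**2 = -4 + 121 = 117)
F + 75*105 = 117 + 75*105 = 117 + 7875 = 7992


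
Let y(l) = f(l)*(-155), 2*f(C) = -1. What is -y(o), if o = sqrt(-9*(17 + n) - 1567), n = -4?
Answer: -155/2 ≈ -77.500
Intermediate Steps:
f(C) = -1/2 (f(C) = (1/2)*(-1) = -1/2)
o = 2*I*sqrt(421) (o = sqrt(-9*(17 - 4) - 1567) = sqrt(-9*13 - 1567) = sqrt(-117 - 1567) = sqrt(-1684) = 2*I*sqrt(421) ≈ 41.037*I)
y(l) = 155/2 (y(l) = -1/2*(-155) = 155/2)
-y(o) = -1*155/2 = -155/2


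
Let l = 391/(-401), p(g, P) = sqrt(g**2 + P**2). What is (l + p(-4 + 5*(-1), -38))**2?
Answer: 245374406/160801 - 3910*sqrt(61)/401 ≈ 1449.8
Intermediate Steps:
p(g, P) = sqrt(P**2 + g**2)
l = -391/401 (l = 391*(-1/401) = -391/401 ≈ -0.97506)
(l + p(-4 + 5*(-1), -38))**2 = (-391/401 + sqrt((-38)**2 + (-4 + 5*(-1))**2))**2 = (-391/401 + sqrt(1444 + (-4 - 5)**2))**2 = (-391/401 + sqrt(1444 + (-9)**2))**2 = (-391/401 + sqrt(1444 + 81))**2 = (-391/401 + sqrt(1525))**2 = (-391/401 + 5*sqrt(61))**2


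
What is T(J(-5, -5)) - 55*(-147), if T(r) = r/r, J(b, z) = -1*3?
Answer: 8086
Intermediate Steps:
J(b, z) = -3
T(r) = 1
T(J(-5, -5)) - 55*(-147) = 1 - 55*(-147) = 1 + 8085 = 8086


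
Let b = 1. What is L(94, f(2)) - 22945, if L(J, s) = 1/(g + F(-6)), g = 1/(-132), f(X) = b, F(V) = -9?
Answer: -27281737/1189 ≈ -22945.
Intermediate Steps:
f(X) = 1
g = -1/132 ≈ -0.0075758
L(J, s) = -132/1189 (L(J, s) = 1/(-1/132 - 9) = 1/(-1189/132) = -132/1189)
L(94, f(2)) - 22945 = -132/1189 - 22945 = -27281737/1189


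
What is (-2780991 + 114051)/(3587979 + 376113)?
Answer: -222245/330341 ≈ -0.67277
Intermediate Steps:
(-2780991 + 114051)/(3587979 + 376113) = -2666940/3964092 = -2666940*1/3964092 = -222245/330341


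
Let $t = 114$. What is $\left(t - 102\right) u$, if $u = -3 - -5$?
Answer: $24$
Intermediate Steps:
$u = 2$ ($u = -3 + 5 = 2$)
$\left(t - 102\right) u = \left(114 - 102\right) 2 = 12 \cdot 2 = 24$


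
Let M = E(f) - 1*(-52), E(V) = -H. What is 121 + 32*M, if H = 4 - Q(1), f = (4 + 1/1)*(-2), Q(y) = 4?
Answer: 1785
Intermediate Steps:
f = -10 (f = (4 + 1)*(-2) = 5*(-2) = -10)
H = 0 (H = 4 - 1*4 = 4 - 4 = 0)
E(V) = 0 (E(V) = -1*0 = 0)
M = 52 (M = 0 - 1*(-52) = 0 + 52 = 52)
121 + 32*M = 121 + 32*52 = 121 + 1664 = 1785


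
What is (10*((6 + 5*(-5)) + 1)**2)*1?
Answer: 3240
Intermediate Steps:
(10*((6 + 5*(-5)) + 1)**2)*1 = (10*((6 - 25) + 1)**2)*1 = (10*(-19 + 1)**2)*1 = (10*(-18)**2)*1 = (10*324)*1 = 3240*1 = 3240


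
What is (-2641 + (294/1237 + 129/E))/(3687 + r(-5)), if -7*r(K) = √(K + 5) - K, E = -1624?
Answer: -5305155325/7405335136 ≈ -0.71640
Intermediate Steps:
r(K) = -√(5 + K)/7 + K/7 (r(K) = -(√(K + 5) - K)/7 = -(√(5 + K) - K)/7 = -√(5 + K)/7 + K/7)
(-2641 + (294/1237 + 129/E))/(3687 + r(-5)) = (-2641 + (294/1237 + 129/(-1624)))/(3687 + (-√(5 - 5)/7 + (⅐)*(-5))) = (-2641 + (294*(1/1237) + 129*(-1/1624)))/(3687 + (-√0/7 - 5/7)) = (-2641 + (294/1237 - 129/1624))/(3687 + (-⅐*0 - 5/7)) = (-2641 + 317883/2008888)/(3687 + (0 - 5/7)) = -5305155325/(2008888*(3687 - 5/7)) = -5305155325/(2008888*25804/7) = -5305155325/2008888*7/25804 = -5305155325/7405335136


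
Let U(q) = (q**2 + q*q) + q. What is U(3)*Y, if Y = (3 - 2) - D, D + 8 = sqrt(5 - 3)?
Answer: 189 - 21*sqrt(2) ≈ 159.30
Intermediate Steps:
D = -8 + sqrt(2) (D = -8 + sqrt(5 - 3) = -8 + sqrt(2) ≈ -6.5858)
U(q) = q + 2*q**2 (U(q) = (q**2 + q**2) + q = 2*q**2 + q = q + 2*q**2)
Y = 9 - sqrt(2) (Y = (3 - 2) - (-8 + sqrt(2)) = 1 + (8 - sqrt(2)) = 9 - sqrt(2) ≈ 7.5858)
U(3)*Y = (3*(1 + 2*3))*(9 - sqrt(2)) = (3*(1 + 6))*(9 - sqrt(2)) = (3*7)*(9 - sqrt(2)) = 21*(9 - sqrt(2)) = 189 - 21*sqrt(2)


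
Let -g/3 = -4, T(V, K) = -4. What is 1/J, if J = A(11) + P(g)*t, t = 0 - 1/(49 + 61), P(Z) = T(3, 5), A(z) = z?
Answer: 55/607 ≈ 0.090610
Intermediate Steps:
g = 12 (g = -3*(-4) = 12)
P(Z) = -4
t = -1/110 (t = 0 - 1/110 = -1/110 ≈ -0.0090909)
J = 607/55 (J = 11 - 4*(-1/110) = 11 + 2/55 = 607/55 ≈ 11.036)
1/J = 1/(607/55) = 55/607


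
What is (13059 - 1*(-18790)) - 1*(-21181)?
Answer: 53030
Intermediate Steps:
(13059 - 1*(-18790)) - 1*(-21181) = (13059 + 18790) + 21181 = 31849 + 21181 = 53030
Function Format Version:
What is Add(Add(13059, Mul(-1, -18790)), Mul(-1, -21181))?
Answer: 53030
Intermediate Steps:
Add(Add(13059, Mul(-1, -18790)), Mul(-1, -21181)) = Add(Add(13059, 18790), 21181) = Add(31849, 21181) = 53030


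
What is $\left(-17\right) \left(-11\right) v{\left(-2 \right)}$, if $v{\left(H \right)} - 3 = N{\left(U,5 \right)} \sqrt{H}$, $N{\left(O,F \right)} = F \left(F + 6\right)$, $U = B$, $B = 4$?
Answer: $561 + 10285 i \sqrt{2} \approx 561.0 + 14545.0 i$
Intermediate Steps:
$U = 4$
$N{\left(O,F \right)} = F \left(6 + F\right)$
$v{\left(H \right)} = 3 + 55 \sqrt{H}$ ($v{\left(H \right)} = 3 + 5 \left(6 + 5\right) \sqrt{H} = 3 + 5 \cdot 11 \sqrt{H} = 3 + 55 \sqrt{H}$)
$\left(-17\right) \left(-11\right) v{\left(-2 \right)} = \left(-17\right) \left(-11\right) \left(3 + 55 \sqrt{-2}\right) = 187 \left(3 + 55 i \sqrt{2}\right) = 561 + 10285 i \sqrt{2}$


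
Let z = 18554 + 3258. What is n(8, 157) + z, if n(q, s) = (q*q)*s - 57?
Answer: 31803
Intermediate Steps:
n(q, s) = -57 + s*q**2 (n(q, s) = q**2*s - 57 = s*q**2 - 57 = -57 + s*q**2)
z = 21812
n(8, 157) + z = (-57 + 157*8**2) + 21812 = (-57 + 157*64) + 21812 = (-57 + 10048) + 21812 = 9991 + 21812 = 31803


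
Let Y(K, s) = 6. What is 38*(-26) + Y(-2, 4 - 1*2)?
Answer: -982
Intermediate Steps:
38*(-26) + Y(-2, 4 - 1*2) = 38*(-26) + 6 = -988 + 6 = -982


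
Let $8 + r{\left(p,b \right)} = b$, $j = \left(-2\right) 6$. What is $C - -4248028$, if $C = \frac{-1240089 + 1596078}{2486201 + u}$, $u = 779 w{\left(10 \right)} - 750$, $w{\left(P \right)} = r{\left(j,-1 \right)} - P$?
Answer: $\frac{3498463578063}{823550} \approx 4.248 \cdot 10^{6}$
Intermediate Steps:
$j = -12$
$r{\left(p,b \right)} = -8 + b$
$w{\left(P \right)} = -9 - P$ ($w{\left(P \right)} = \left(-8 - 1\right) - P = -9 - P$)
$u = -15551$ ($u = 779 \left(-9 - 10\right) - 750 = 779 \left(-19\right) - 750 = -14801 - 750 = -15551$)
$C = \frac{118663}{823550}$ ($C = \frac{-1240089 + 1596078}{2486201 - 15551} = \frac{355989}{2470650} = 355989 \cdot \frac{1}{2470650} = \frac{118663}{823550} \approx 0.14409$)
$C - -4248028 = \frac{118663}{823550} - -4248028 = \frac{118663}{823550} + 4248028 = \frac{3498463578063}{823550}$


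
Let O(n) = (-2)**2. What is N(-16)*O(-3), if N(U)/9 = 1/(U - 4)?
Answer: -9/5 ≈ -1.8000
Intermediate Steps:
O(n) = 4
N(U) = 9/(-4 + U) (N(U) = 9/(U - 4) = 9/(-4 + U))
N(-16)*O(-3) = (9/(-4 - 16))*4 = (9/(-20))*4 = (9*(-1/20))*4 = -9/20*4 = -9/5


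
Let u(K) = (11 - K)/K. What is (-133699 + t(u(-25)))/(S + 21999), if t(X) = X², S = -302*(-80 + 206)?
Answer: 83560579/10033125 ≈ 8.3285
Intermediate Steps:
u(K) = (11 - K)/K
S = -38052 (S = -302*126 = -38052)
(-133699 + t(u(-25)))/(S + 21999) = (-133699 + ((11 - 1*(-25))/(-25))²)/(-38052 + 21999) = (-133699 + (-(11 + 25)/25)²)/(-16053) = (-133699 + (-1/25*36)²)*(-1/16053) = (-133699 + (-36/25)²)*(-1/16053) = (-133699 + 1296/625)*(-1/16053) = -83560579/625*(-1/16053) = 83560579/10033125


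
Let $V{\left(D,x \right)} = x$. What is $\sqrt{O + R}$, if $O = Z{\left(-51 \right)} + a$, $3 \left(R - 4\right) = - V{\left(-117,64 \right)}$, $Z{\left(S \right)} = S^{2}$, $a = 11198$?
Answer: $\frac{\sqrt{124035}}{3} \approx 117.4$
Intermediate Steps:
$R = - \frac{52}{3}$ ($R = 4 + \frac{\left(-1\right) 64}{3} = 4 + \frac{1}{3} \left(-64\right) = 4 - \frac{64}{3} = - \frac{52}{3} \approx -17.333$)
$O = 13799$ ($O = \left(-51\right)^{2} + 11198 = 2601 + 11198 = 13799$)
$\sqrt{O + R} = \sqrt{13799 - \frac{52}{3}} = \sqrt{\frac{41345}{3}} = \frac{\sqrt{124035}}{3}$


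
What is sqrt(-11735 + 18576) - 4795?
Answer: -4795 + sqrt(6841) ≈ -4712.3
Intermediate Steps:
sqrt(-11735 + 18576) - 4795 = sqrt(6841) - 4795 = -4795 + sqrt(6841)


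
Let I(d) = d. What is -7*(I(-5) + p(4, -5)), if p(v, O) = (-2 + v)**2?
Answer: 7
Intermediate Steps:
-7*(I(-5) + p(4, -5)) = -7*(-5 + (-2 + 4)**2) = -7*(-5 + 2**2) = -7*(-5 + 4) = -7*(-1) = 7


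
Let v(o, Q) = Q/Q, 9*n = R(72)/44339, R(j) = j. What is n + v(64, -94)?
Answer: 44347/44339 ≈ 1.0002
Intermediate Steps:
n = 8/44339 (n = (72/44339)/9 = (72*(1/44339))/9 = (⅑)*(72/44339) = 8/44339 ≈ 0.00018043)
v(o, Q) = 1
n + v(64, -94) = 8/44339 + 1 = 44347/44339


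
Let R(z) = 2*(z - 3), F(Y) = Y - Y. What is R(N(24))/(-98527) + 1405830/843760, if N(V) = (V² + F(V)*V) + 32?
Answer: 23583407/14259544 ≈ 1.6539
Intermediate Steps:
F(Y) = 0
N(V) = 32 + V² (N(V) = (V² + 0*V) + 32 = (V² + 0) + 32 = V² + 32 = 32 + V²)
R(z) = -6 + 2*z (R(z) = 2*(-3 + z) = -6 + 2*z)
R(N(24))/(-98527) + 1405830/843760 = (-6 + 2*(32 + 24²))/(-98527) + 1405830/843760 = (-6 + 2*(32 + 576))*(-1/98527) + 1405830*(1/843760) = (-6 + 2*608)*(-1/98527) + 140583/84376 = (-6 + 1216)*(-1/98527) + 140583/84376 = 1210*(-1/98527) + 140583/84376 = -110/8957 + 140583/84376 = 23583407/14259544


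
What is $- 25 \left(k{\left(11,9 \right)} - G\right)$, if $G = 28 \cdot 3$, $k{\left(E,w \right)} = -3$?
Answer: $2175$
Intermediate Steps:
$G = 84$
$- 25 \left(k{\left(11,9 \right)} - G\right) = - 25 \left(-3 - 84\right) = \left(-25\right) \left(-87\right) = 2175$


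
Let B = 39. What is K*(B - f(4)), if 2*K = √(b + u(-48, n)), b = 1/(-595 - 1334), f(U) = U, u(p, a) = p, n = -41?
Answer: 35*I*√178611897/3858 ≈ 121.24*I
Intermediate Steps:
b = -1/1929 (b = 1/(-1929) = -1/1929 ≈ -0.00051840)
K = I*√178611897/3858 (K = √(-1/1929 - 48)/2 = √(-92593/1929)/2 = (I*√178611897/1929)/2 = I*√178611897/3858 ≈ 3.4641*I)
K*(B - f(4)) = (I*√178611897/3858)*(39 - 1*4) = (I*√178611897/3858)*(39 - 4) = (I*√178611897/3858)*35 = 35*I*√178611897/3858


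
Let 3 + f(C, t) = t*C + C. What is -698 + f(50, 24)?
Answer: 549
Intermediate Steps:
f(C, t) = -3 + C + C*t (f(C, t) = -3 + (t*C + C) = -3 + (C*t + C) = -3 + (C + C*t) = -3 + C + C*t)
-698 + f(50, 24) = -698 + (-3 + 50 + 50*24) = -698 + (-3 + 50 + 1200) = -698 + 1247 = 549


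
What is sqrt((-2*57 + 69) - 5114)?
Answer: I*sqrt(5159) ≈ 71.826*I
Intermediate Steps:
sqrt((-2*57 + 69) - 5114) = sqrt((-114 + 69) - 5114) = sqrt(-45 - 5114) = sqrt(-5159) = I*sqrt(5159)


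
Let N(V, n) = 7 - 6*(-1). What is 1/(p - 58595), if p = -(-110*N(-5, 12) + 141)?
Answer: -1/57306 ≈ -1.7450e-5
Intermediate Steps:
N(V, n) = 13 (N(V, n) = 7 - 1*(-6) = 7 + 6 = 13)
p = 1289 (p = -(-110*13 + 141) = -(-1430 + 141) = -1*(-1289) = 1289)
1/(p - 58595) = 1/(1289 - 58595) = 1/(-57306) = -1/57306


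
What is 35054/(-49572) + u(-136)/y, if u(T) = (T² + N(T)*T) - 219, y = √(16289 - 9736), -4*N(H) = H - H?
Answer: -1031/1458 + 18277*√6553/6553 ≈ 225.07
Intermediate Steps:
N(H) = 0 (N(H) = -(H - H)/4 = -¼*0 = 0)
y = √6553 ≈ 80.951
u(T) = -219 + T² (u(T) = (T² + 0*T) - 219 = (T² + 0) - 219 = T² - 219 = -219 + T²)
35054/(-49572) + u(-136)/y = 35054/(-49572) + (-219 + (-136)²)/(√6553) = 35054*(-1/49572) + (-219 + 18496)*(√6553/6553) = -1031/1458 + 18277*(√6553/6553) = -1031/1458 + 18277*√6553/6553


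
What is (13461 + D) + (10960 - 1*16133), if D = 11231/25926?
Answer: 214885919/25926 ≈ 8288.4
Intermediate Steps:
D = 11231/25926 (D = 11231*(1/25926) = 11231/25926 ≈ 0.43319)
(13461 + D) + (10960 - 1*16133) = (13461 + 11231/25926) + (10960 - 1*16133) = 349001117/25926 + (10960 - 16133) = 349001117/25926 - 5173 = 214885919/25926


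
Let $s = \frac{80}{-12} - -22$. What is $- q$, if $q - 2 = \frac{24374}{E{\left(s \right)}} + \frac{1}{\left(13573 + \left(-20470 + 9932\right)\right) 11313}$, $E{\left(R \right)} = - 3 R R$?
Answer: $\frac{1182667523917}{36326382390} \approx 32.557$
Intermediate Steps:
$s = \frac{46}{3}$ ($s = 80 \left(- \frac{1}{12}\right) + 22 = - \frac{20}{3} + 22 = \frac{46}{3} \approx 15.333$)
$E{\left(R \right)} = - 3 R^{2}$
$q = - \frac{1182667523917}{36326382390}$ ($q = 2 + \left(\frac{24374}{\left(-3\right) \left(\frac{46}{3}\right)^{2}} + \frac{1}{\left(13573 + \left(-20470 + 9932\right)\right) 11313}\right) = 2 + \left(\frac{24374}{\left(-3\right) \frac{2116}{9}} + \frac{1}{13573 - 10538} \cdot \frac{1}{11313}\right) = 2 + \left(\frac{24374}{- \frac{2116}{3}} + \frac{1}{3035} \cdot \frac{1}{11313}\right) = 2 + \left(24374 \left(- \frac{3}{2116}\right) + \frac{1}{3035} \cdot \frac{1}{11313}\right) = 2 + \left(- \frac{36561}{1058} + \frac{1}{34334955}\right) = 2 - \frac{1255320288697}{36326382390} = - \frac{1182667523917}{36326382390} \approx -32.557$)
$- q = \left(-1\right) \left(- \frac{1182667523917}{36326382390}\right) = \frac{1182667523917}{36326382390}$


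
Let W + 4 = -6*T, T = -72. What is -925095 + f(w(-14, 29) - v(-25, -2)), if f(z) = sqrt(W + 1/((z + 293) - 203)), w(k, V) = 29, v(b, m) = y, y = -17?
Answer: -925095 + sqrt(1979106)/68 ≈ -9.2507e+5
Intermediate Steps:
v(b, m) = -17
W = 428 (W = -4 - 6*(-72) = -4 + 432 = 428)
f(z) = sqrt(428 + 1/(90 + z)) (f(z) = sqrt(428 + 1/((z + 293) - 203)) = sqrt(428 + 1/((293 + z) - 203)) = sqrt(428 + 1/(90 + z)))
-925095 + f(w(-14, 29) - v(-25, -2)) = -925095 + sqrt((38521 + 428*(29 - 1*(-17)))/(90 + (29 - 1*(-17)))) = -925095 + sqrt((38521 + 428*(29 + 17))/(90 + (29 + 17))) = -925095 + sqrt((38521 + 428*46)/(90 + 46)) = -925095 + sqrt((38521 + 19688)/136) = -925095 + sqrt((1/136)*58209) = -925095 + sqrt(58209/136) = -925095 + sqrt(1979106)/68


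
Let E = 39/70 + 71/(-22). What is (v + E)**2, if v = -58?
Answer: 545596164/148225 ≈ 3680.9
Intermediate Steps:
E = -1028/385 (E = 39*(1/70) + 71*(-1/22) = 39/70 - 71/22 = -1028/385 ≈ -2.6701)
(v + E)**2 = (-58 - 1028/385)**2 = (-23358/385)**2 = 545596164/148225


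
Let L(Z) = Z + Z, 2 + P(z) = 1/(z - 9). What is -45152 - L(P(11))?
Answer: -45149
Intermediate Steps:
P(z) = -2 + 1/(-9 + z) (P(z) = -2 + 1/(z - 9) = -2 + 1/(-9 + z))
L(Z) = 2*Z
-45152 - L(P(11)) = -45152 - 2*(19 - 2*11)/(-9 + 11) = -45152 - 2*(19 - 22)/2 = -45152 - 2*(½)*(-3) = -45152 - 2*(-3)/2 = -45152 - 1*(-3) = -45152 + 3 = -45149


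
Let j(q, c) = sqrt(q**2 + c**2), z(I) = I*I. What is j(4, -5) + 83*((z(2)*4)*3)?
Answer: 3984 + sqrt(41) ≈ 3990.4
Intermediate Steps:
z(I) = I**2
j(q, c) = sqrt(c**2 + q**2)
j(4, -5) + 83*((z(2)*4)*3) = sqrt((-5)**2 + 4**2) + 83*((2**2*4)*3) = sqrt(25 + 16) + 83*((4*4)*3) = sqrt(41) + 83*(16*3) = sqrt(41) + 83*48 = sqrt(41) + 3984 = 3984 + sqrt(41)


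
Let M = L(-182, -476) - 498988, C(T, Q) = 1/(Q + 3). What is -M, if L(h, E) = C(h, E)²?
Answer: 111638086251/223729 ≈ 4.9899e+5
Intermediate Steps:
C(T, Q) = 1/(3 + Q)
L(h, E) = (3 + E)⁻² (L(h, E) = (1/(3 + E))² = (3 + E)⁻²)
M = -111638086251/223729 (M = (3 - 476)⁻² - 498988 = (-473)⁻² - 498988 = 1/223729 - 498988 = -111638086251/223729 ≈ -4.9899e+5)
-M = -1*(-111638086251/223729) = 111638086251/223729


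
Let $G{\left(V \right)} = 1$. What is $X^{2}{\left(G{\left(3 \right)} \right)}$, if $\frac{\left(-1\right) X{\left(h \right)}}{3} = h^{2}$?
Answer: $9$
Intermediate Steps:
$X{\left(h \right)} = - 3 h^{2}$
$X^{2}{\left(G{\left(3 \right)} \right)} = \left(- 3 \cdot 1^{2}\right)^{2} = \left(\left(-3\right) 1\right)^{2} = \left(-3\right)^{2} = 9$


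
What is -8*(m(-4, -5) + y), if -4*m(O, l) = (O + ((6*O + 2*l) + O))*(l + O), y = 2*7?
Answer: 644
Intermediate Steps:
y = 14
m(O, l) = -(O + l)*(2*l + 8*O)/4 (m(O, l) = -(O + ((6*O + 2*l) + O))*(l + O)/4 = -(O + ((2*l + 6*O) + O))*(O + l)/4 = -(O + (2*l + 7*O))*(O + l)/4 = -(2*l + 8*O)*(O + l)/4 = -(O + l)*(2*l + 8*O)/4)
-8*(m(-4, -5) + y) = -8*((-2*(-4)² - ½*(-5)² - 5/2*(-4)*(-5)) + 14) = -8*((-2*16 - ½*25 - 50) + 14) = -8*((-32 - 25/2 - 50) + 14) = -8*(-189/2 + 14) = -8*(-161/2) = 644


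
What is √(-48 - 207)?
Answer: I*√255 ≈ 15.969*I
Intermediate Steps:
√(-48 - 207) = √(-255) = I*√255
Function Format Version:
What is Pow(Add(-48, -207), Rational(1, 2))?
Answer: Mul(I, Pow(255, Rational(1, 2))) ≈ Mul(15.969, I)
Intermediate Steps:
Pow(Add(-48, -207), Rational(1, 2)) = Pow(-255, Rational(1, 2)) = Mul(I, Pow(255, Rational(1, 2)))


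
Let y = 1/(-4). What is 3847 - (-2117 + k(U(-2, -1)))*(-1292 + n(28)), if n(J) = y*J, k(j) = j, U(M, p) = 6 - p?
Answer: -2737043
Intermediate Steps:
y = -¼ ≈ -0.25000
n(J) = -J/4
3847 - (-2117 + k(U(-2, -1)))*(-1292 + n(28)) = 3847 - (-2117 + (6 - 1*(-1)))*(-1292 - ¼*28) = 3847 - (-2117 + (6 + 1))*(-1292 - 7) = 3847 - (-2117 + 7)*(-1299) = 3847 - (-2110)*(-1299) = 3847 - 1*2740890 = 3847 - 2740890 = -2737043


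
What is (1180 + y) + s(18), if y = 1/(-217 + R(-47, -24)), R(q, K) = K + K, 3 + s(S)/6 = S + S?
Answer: 365169/265 ≈ 1378.0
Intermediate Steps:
s(S) = -18 + 12*S (s(S) = -18 + 6*(S + S) = -18 + 6*(2*S) = -18 + 12*S)
R(q, K) = 2*K
y = -1/265 (y = 1/(-217 + 2*(-24)) = 1/(-217 - 48) = 1/(-265) = -1/265 ≈ -0.0037736)
(1180 + y) + s(18) = (1180 - 1/265) + (-18 + 12*18) = 312699/265 + (-18 + 216) = 312699/265 + 198 = 365169/265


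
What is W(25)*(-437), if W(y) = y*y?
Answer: -273125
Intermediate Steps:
W(y) = y²
W(25)*(-437) = 25²*(-437) = 625*(-437) = -273125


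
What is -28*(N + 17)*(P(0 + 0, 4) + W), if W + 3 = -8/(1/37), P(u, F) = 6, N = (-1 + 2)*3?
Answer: 164080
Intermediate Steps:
N = 3 (N = 1*3 = 3)
W = -299 (W = -3 - 8/(1/37) = -3 - 8/1/37 = -3 - 8*37 = -3 - 296 = -299)
-28*(N + 17)*(P(0 + 0, 4) + W) = -28*(3 + 17)*(6 - 299) = -560*(-293) = -28*(-5860) = 164080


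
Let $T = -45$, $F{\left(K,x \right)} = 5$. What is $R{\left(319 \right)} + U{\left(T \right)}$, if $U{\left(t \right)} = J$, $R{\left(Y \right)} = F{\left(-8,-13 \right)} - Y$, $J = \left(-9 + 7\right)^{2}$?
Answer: $-310$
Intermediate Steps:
$J = 4$ ($J = \left(-2\right)^{2} = 4$)
$R{\left(Y \right)} = 5 - Y$
$U{\left(t \right)} = 4$
$R{\left(319 \right)} + U{\left(T \right)} = \left(5 - 319\right) + 4 = -314 + 4 = -310$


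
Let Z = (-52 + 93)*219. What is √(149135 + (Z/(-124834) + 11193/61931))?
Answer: √8913778826248262172436562/7731094454 ≈ 386.18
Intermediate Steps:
Z = 8979 (Z = 41*219 = 8979)
√(149135 + (Z/(-124834) + 11193/61931)) = √(149135 + (8979/(-124834) + 11193/61931)) = √(149135 + (8979*(-1/124834) + 11193*(1/61931))) = √(149135 + (-8979/124834 + 11193/61931)) = √(149135 + 841188513/7731094454) = √(1152977612585803/7731094454) = √8913778826248262172436562/7731094454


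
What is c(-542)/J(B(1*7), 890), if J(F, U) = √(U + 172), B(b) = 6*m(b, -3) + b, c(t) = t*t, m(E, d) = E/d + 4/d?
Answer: 146882*√118/177 ≈ 9014.4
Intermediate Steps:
m(E, d) = 4/d + E/d
c(t) = t²
B(b) = -8 - b (B(b) = 6*((4 + b)/(-3)) + b = 6*(-(4 + b)/3) + b = 6*(-4/3 - b/3) + b = (-8 - 2*b) + b = -8 - b)
J(F, U) = √(172 + U)
c(-542)/J(B(1*7), 890) = (-542)²/(√(172 + 890)) = 293764/(√1062) = 293764/((3*√118)) = 293764*(√118/354) = 146882*√118/177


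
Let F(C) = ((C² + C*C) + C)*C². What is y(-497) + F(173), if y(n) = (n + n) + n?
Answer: 1796666308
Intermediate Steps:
y(n) = 3*n (y(n) = 2*n + n = 3*n)
F(C) = C²*(C + 2*C²) (F(C) = ((C² + C²) + C)*C² = (2*C² + C)*C² = (C + 2*C²)*C² = C²*(C + 2*C²))
y(-497) + F(173) = 3*(-497) + 173³*(1 + 2*173) = -1491 + 5177717*(1 + 346) = -1491 + 5177717*347 = -1491 + 1796667799 = 1796666308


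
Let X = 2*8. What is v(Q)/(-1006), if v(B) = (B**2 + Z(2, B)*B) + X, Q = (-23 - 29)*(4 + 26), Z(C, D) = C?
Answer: -2416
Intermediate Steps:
X = 16
Q = -1560 (Q = -52*30 = -1560)
v(B) = 16 + B**2 + 2*B (v(B) = (B**2 + 2*B) + 16 = 16 + B**2 + 2*B)
v(Q)/(-1006) = (16 + (-1560)**2 + 2*(-1560))/(-1006) = (16 + 2433600 - 3120)*(-1/1006) = 2430496*(-1/1006) = -2416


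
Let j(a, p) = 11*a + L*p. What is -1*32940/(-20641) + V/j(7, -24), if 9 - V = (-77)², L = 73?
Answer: 35473844/6914735 ≈ 5.1302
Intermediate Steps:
j(a, p) = 11*a + 73*p
V = -5920 (V = 9 - 1*(-77)² = 9 - 1*5929 = 9 - 5929 = -5920)
-1*32940/(-20641) + V/j(7, -24) = -1*32940/(-20641) - 5920/(11*7 + 73*(-24)) = -32940*(-1/20641) - 5920/(77 - 1752) = 32940/20641 - 5920/(-1675) = 32940/20641 - 5920*(-1/1675) = 32940/20641 + 1184/335 = 35473844/6914735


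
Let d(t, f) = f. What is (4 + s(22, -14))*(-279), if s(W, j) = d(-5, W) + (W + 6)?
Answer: -15066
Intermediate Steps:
s(W, j) = 6 + 2*W (s(W, j) = W + (W + 6) = W + (6 + W) = 6 + 2*W)
(4 + s(22, -14))*(-279) = (4 + (6 + 2*22))*(-279) = (4 + (6 + 44))*(-279) = (4 + 50)*(-279) = 54*(-279) = -15066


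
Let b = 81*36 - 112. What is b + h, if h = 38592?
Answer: 41396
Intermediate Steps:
b = 2804 (b = 2916 - 112 = 2804)
b + h = 2804 + 38592 = 41396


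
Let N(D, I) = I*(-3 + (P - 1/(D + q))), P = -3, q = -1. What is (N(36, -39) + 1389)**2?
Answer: 3231240336/1225 ≈ 2.6377e+6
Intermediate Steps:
N(D, I) = I*(-6 - 1/(-1 + D)) (N(D, I) = I*(-3 + (-3 - 1/(D - 1))) = I*(-3 + (-3 - 1/(-1 + D))) = I*(-6 - 1/(-1 + D)))
(N(36, -39) + 1389)**2 = (-39*(5 - 6*36)/(-1 + 36) + 1389)**2 = (-39*(5 - 216)/35 + 1389)**2 = (-39*1/35*(-211) + 1389)**2 = (8229/35 + 1389)**2 = (56844/35)**2 = 3231240336/1225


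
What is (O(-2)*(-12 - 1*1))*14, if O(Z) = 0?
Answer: 0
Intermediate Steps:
(O(-2)*(-12 - 1*1))*14 = (0*(-12 - 1*1))*14 = (0*(-12 - 1))*14 = (0*(-13))*14 = 0*14 = 0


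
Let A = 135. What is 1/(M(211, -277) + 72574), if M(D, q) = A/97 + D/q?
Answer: 26869/1950007734 ≈ 1.3779e-5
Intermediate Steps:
M(D, q) = 135/97 + D/q
1/(M(211, -277) + 72574) = 1/((135/97 + 211/(-277)) + 72574) = 1/((135/97 + 211*(-1/277)) + 72574) = 1/((135/97 - 211/277) + 72574) = 1/(16928/26869 + 72574) = 1/(1950007734/26869) = 26869/1950007734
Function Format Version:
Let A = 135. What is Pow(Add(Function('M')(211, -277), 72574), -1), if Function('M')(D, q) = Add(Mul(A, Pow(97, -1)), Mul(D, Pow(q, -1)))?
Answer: Rational(26869, 1950007734) ≈ 1.3779e-5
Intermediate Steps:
Function('M')(D, q) = Add(Rational(135, 97), Mul(D, Pow(q, -1))) (Function('M')(D, q) = Add(Mul(135, Pow(97, -1)), Mul(D, Pow(q, -1))) = Add(Mul(135, Rational(1, 97)), Mul(D, Pow(q, -1))) = Add(Rational(135, 97), Mul(D, Pow(q, -1))))
Pow(Add(Function('M')(211, -277), 72574), -1) = Pow(Add(Add(Rational(135, 97), Mul(211, Pow(-277, -1))), 72574), -1) = Pow(Add(Add(Rational(135, 97), Mul(211, Rational(-1, 277))), 72574), -1) = Pow(Add(Add(Rational(135, 97), Rational(-211, 277)), 72574), -1) = Pow(Add(Rational(16928, 26869), 72574), -1) = Pow(Rational(1950007734, 26869), -1) = Rational(26869, 1950007734)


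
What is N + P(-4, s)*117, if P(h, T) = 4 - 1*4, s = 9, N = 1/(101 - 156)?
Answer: -1/55 ≈ -0.018182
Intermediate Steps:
N = -1/55 (N = 1/(-55) = -1/55 ≈ -0.018182)
P(h, T) = 0 (P(h, T) = 4 - 4 = 0)
N + P(-4, s)*117 = -1/55 + 0*117 = -1/55 + 0 = -1/55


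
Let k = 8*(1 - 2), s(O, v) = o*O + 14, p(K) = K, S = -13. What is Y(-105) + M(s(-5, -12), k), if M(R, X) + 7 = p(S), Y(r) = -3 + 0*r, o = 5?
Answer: -23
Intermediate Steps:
s(O, v) = 14 + 5*O (s(O, v) = 5*O + 14 = 14 + 5*O)
k = -8 (k = 8*(-1) = -8)
Y(r) = -3 (Y(r) = -3 + 0 = -3)
M(R, X) = -20 (M(R, X) = -7 - 13 = -20)
Y(-105) + M(s(-5, -12), k) = -3 - 20 = -23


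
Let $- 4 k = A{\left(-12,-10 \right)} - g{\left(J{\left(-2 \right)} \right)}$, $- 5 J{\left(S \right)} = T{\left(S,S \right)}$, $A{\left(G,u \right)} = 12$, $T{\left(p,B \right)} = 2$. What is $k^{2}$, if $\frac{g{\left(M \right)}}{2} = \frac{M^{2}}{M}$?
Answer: $\frac{256}{25} \approx 10.24$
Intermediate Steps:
$J{\left(S \right)} = - \frac{2}{5}$ ($J{\left(S \right)} = \left(- \frac{1}{5}\right) 2 = - \frac{2}{5}$)
$g{\left(M \right)} = 2 M$ ($g{\left(M \right)} = 2 \frac{M^{2}}{M} = 2 M$)
$k = - \frac{16}{5}$ ($k = - \frac{12 - 2 \left(- \frac{2}{5}\right)}{4} = - \frac{12 - - \frac{4}{5}}{4} = - \frac{12 + \frac{4}{5}}{4} = \left(- \frac{1}{4}\right) \frac{64}{5} = - \frac{16}{5} \approx -3.2$)
$k^{2} = \left(- \frac{16}{5}\right)^{2} = \frac{256}{25}$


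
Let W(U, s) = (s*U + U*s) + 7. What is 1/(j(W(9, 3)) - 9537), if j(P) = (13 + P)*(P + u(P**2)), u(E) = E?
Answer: 1/270331 ≈ 3.6992e-6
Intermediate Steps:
W(U, s) = 7 + 2*U*s (W(U, s) = (U*s + U*s) + 7 = 2*U*s + 7 = 7 + 2*U*s)
j(P) = (13 + P)*(P + P**2)
1/(j(W(9, 3)) - 9537) = 1/((7 + 2*9*3)*(13 + (7 + 2*9*3)**2 + 14*(7 + 2*9*3)) - 9537) = 1/((7 + 54)*(13 + (7 + 54)**2 + 14*(7 + 54)) - 9537) = 1/(61*(13 + 61**2 + 14*61) - 9537) = 1/(61*(13 + 3721 + 854) - 9537) = 1/(61*4588 - 9537) = 1/(279868 - 9537) = 1/270331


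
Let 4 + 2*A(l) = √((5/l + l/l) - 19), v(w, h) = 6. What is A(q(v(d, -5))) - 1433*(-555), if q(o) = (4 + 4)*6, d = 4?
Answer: 795313 + I*√2577/24 ≈ 7.9531e+5 + 2.1152*I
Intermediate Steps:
q(o) = 48 (q(o) = 8*6 = 48)
A(l) = -2 + √(-18 + 5/l)/2 (A(l) = -2 + √((5/l + l/l) - 19)/2 = -2 + √((5/l + 1) - 19)/2 = -2 + √((1 + 5/l) - 19)/2 = -2 + √(-18 + 5/l)/2)
A(q(v(d, -5))) - 1433*(-555) = (-2 + √(-18 + 5/48)/2) - 1433*(-555) = (-2 + √(-18 + 5*(1/48))/2) + 795315 = (-2 + √(-18 + 5/48)/2) + 795315 = (-2 + √(-859/48)/2) + 795315 = (-2 + (I*√2577/12)/2) + 795315 = (-2 + I*√2577/24) + 795315 = 795313 + I*√2577/24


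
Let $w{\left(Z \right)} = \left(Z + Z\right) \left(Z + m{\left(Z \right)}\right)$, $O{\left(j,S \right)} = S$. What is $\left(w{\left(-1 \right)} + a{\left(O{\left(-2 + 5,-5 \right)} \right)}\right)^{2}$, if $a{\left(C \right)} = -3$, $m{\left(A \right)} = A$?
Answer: $1$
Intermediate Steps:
$w{\left(Z \right)} = 4 Z^{2}$ ($w{\left(Z \right)} = \left(Z + Z\right) \left(Z + Z\right) = 2 Z 2 Z = 4 Z^{2}$)
$\left(w{\left(-1 \right)} + a{\left(O{\left(-2 + 5,-5 \right)} \right)}\right)^{2} = \left(4 \left(-1\right)^{2} - 3\right)^{2} = \left(4 \cdot 1 - 3\right)^{2} = \left(4 - 3\right)^{2} = 1^{2} = 1$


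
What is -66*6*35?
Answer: -13860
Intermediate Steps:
-66*6*35 = -33*12*35 = -396*35 = -13860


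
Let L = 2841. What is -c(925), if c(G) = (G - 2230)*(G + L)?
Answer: 4914630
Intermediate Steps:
c(G) = (-2230 + G)*(2841 + G) (c(G) = (G - 2230)*(G + 2841) = (-2230 + G)*(2841 + G))
-c(925) = -(-6335430 + 925**2 + 611*925) = -(-6335430 + 855625 + 565175) = -1*(-4914630) = 4914630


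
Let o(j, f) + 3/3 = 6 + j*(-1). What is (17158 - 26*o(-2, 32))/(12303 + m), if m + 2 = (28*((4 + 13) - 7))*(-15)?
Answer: 16976/8101 ≈ 2.0955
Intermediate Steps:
o(j, f) = 5 - j (o(j, f) = -1 + (6 + j*(-1)) = -1 + (6 - j) = 5 - j)
m = -4202 (m = -2 + (28*((4 + 13) - 7))*(-15) = -2 + (28*(17 - 7))*(-15) = -2 + (28*10)*(-15) = -2 + 280*(-15) = -2 - 4200 = -4202)
(17158 - 26*o(-2, 32))/(12303 + m) = (17158 - 26*(5 - 1*(-2)))/(12303 - 4202) = (17158 - 26*(5 + 2))/8101 = (17158 - 26*7)*(1/8101) = (17158 - 182)*(1/8101) = 16976*(1/8101) = 16976/8101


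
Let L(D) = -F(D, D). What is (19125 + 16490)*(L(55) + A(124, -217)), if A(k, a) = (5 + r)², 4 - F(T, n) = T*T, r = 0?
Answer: 108483290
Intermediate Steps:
F(T, n) = 4 - T² (F(T, n) = 4 - T*T = 4 - T²)
A(k, a) = 25 (A(k, a) = (5 + 0)² = 5² = 25)
L(D) = -4 + D² (L(D) = -(4 - D²) = -4 + D²)
(19125 + 16490)*(L(55) + A(124, -217)) = (19125 + 16490)*((-4 + 55²) + 25) = 35615*((-4 + 3025) + 25) = 35615*(3021 + 25) = 35615*3046 = 108483290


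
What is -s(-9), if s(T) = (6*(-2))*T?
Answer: -108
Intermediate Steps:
s(T) = -12*T
-s(-9) = -(-12)*(-9) = -1*108 = -108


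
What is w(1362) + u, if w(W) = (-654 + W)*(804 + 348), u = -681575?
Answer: 134041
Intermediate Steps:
w(W) = -753408 + 1152*W (w(W) = (-654 + W)*1152 = -753408 + 1152*W)
w(1362) + u = (-753408 + 1152*1362) - 681575 = (-753408 + 1569024) - 681575 = 815616 - 681575 = 134041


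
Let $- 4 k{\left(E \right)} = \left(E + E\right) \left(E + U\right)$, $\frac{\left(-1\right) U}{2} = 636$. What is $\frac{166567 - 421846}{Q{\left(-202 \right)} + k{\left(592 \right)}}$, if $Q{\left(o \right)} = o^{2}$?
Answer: $- \frac{255279}{242084} \approx -1.0545$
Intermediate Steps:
$U = -1272$ ($U = \left(-2\right) 636 = -1272$)
$k{\left(E \right)} = - \frac{E \left(-1272 + E\right)}{2}$ ($k{\left(E \right)} = - \frac{\left(E + E\right) \left(E - 1272\right)}{4} = - \frac{2 E \left(-1272 + E\right)}{4} = - \frac{E \left(-1272 + E\right)}{2}$)
$\frac{166567 - 421846}{Q{\left(-202 \right)} + k{\left(592 \right)}} = \frac{166567 - 421846}{\left(-202\right)^{2} + \frac{1}{2} \cdot 592 \left(1272 - 592\right)} = - \frac{255279}{40804 + \frac{1}{2} \cdot 592 \left(1272 - 592\right)} = - \frac{255279}{40804 + \frac{1}{2} \cdot 592 \cdot 680} = - \frac{255279}{40804 + 201280} = - \frac{255279}{242084}$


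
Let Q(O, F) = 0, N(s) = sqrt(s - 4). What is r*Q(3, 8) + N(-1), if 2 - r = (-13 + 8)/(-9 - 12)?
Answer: I*sqrt(5) ≈ 2.2361*I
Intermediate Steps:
N(s) = sqrt(-4 + s)
r = 37/21 (r = 2 - (-13 + 8)/(-9 - 12) = 2 - (-5)/(-21) = 2 - (-5)*(-1)/21 = 2 - 1*5/21 = 2 - 5/21 = 37/21 ≈ 1.7619)
r*Q(3, 8) + N(-1) = (37/21)*0 + sqrt(-4 - 1) = 0 + sqrt(-5) = 0 + I*sqrt(5) = I*sqrt(5)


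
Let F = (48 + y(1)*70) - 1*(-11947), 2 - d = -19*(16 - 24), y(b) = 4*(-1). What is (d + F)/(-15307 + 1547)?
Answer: -2313/2752 ≈ -0.84048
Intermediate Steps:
y(b) = -4
d = -150 (d = 2 - (-19)*(16 - 24) = 2 - (-19)*(-8) = 2 - 1*152 = 2 - 152 = -150)
F = 11715 (F = (48 - 4*70) - 1*(-11947) = (48 - 280) + 11947 = -232 + 11947 = 11715)
(d + F)/(-15307 + 1547) = (-150 + 11715)/(-15307 + 1547) = 11565/(-13760) = 11565*(-1/13760) = -2313/2752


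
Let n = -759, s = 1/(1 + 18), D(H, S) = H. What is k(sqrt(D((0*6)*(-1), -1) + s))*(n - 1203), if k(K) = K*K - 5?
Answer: 184428/19 ≈ 9706.7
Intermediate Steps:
s = 1/19 ≈ 0.052632
k(K) = -5 + K**2 (k(K) = K**2 - 5 = -5 + K**2)
k(sqrt(D((0*6)*(-1), -1) + s))*(n - 1203) = (-5 + (sqrt((0*6)*(-1) + 1/19))**2)*(-759 - 1203) = (-5 + (sqrt(0*(-1) + 1/19))**2)*(-1962) = (-5 + (sqrt(0 + 1/19))**2)*(-1962) = (-5 + (sqrt(1/19))**2)*(-1962) = (-5 + (sqrt(19)/19)**2)*(-1962) = (-5 + 1/19)*(-1962) = -94/19*(-1962) = 184428/19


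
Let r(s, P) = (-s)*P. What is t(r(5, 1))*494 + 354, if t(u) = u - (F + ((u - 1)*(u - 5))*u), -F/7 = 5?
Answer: 163374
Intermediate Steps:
r(s, P) = -P*s
F = -35 (F = -7*5 = -35)
t(u) = 35 + u - u*(-1 + u)*(-5 + u) (t(u) = u - (-35 + ((u - 1)*(u - 5))*u) = u - (-35 + ((-1 + u)*(-5 + u))*u) = u - (-35 + u*(-1 + u)*(-5 + u)) = u + (35 - u*(-1 + u)*(-5 + u)) = 35 + u - u*(-1 + u)*(-5 + u))
t(r(5, 1))*494 + 354 = (35 - (-1*1*5)**3 - (-4)*5 + 6*(-1*1*5)**2)*494 + 354 = (35 - 1*(-5)**3 - 4*(-5) + 6*(-5)**2)*494 + 354 = (35 - 1*(-125) + 20 + 6*25)*494 + 354 = (35 + 125 + 20 + 150)*494 + 354 = 330*494 + 354 = 163020 + 354 = 163374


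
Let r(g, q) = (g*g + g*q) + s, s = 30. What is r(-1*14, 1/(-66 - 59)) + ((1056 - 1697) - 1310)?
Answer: -215611/125 ≈ -1724.9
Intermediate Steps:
r(g, q) = 30 + g² + g*q (r(g, q) = (g*g + g*q) + 30 = (g² + g*q) + 30 = 30 + g² + g*q)
r(-1*14, 1/(-66 - 59)) + ((1056 - 1697) - 1310) = (30 + (-1*14)² + (-1*14)/(-66 - 59)) + ((1056 - 1697) - 1310) = (30 + (-14)² - 14/(-125)) + (-641 - 1310) = (30 + 196 - 14*(-1/125)) - 1951 = (30 + 196 + 14/125) - 1951 = 28264/125 - 1951 = -215611/125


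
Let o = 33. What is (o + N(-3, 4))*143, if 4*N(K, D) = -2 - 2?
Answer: 4576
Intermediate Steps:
N(K, D) = -1 (N(K, D) = (-2 - 2)/4 = (1/4)*(-4) = -1)
(o + N(-3, 4))*143 = (33 - 1)*143 = 32*143 = 4576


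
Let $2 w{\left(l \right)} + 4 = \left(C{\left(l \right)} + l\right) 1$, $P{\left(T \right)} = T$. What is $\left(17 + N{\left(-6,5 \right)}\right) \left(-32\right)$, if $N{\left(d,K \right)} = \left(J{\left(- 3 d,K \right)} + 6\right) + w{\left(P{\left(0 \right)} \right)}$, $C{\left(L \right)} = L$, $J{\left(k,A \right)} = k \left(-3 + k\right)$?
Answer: $-9312$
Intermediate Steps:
$w{\left(l \right)} = -2 + l$ ($w{\left(l \right)} = -2 + \frac{\left(l + l\right) 1}{2} = -2 + \frac{2 l 1}{2} = -2 + \frac{2 l}{2} = -2 + l$)
$N{\left(d,K \right)} = 4 - 3 d \left(-3 - 3 d\right)$ ($N{\left(d,K \right)} = \left(- 3 d \left(-3 - 3 d\right) + 6\right) + \left(-2 + 0\right) = \left(- 3 d \left(-3 - 3 d\right) + 6\right) - 2 = \left(6 - 3 d \left(-3 - 3 d\right)\right) - 2 = 4 - 3 d \left(-3 - 3 d\right)$)
$\left(17 + N{\left(-6,5 \right)}\right) \left(-32\right) = \left(17 + \left(4 + 9 \left(-6\right) \left(1 - 6\right)\right)\right) \left(-32\right) = \left(17 + \left(4 + 9 \left(-6\right) \left(-5\right)\right)\right) \left(-32\right) = \left(17 + \left(4 + 270\right)\right) \left(-32\right) = \left(17 + 274\right) \left(-32\right) = 291 \left(-32\right) = -9312$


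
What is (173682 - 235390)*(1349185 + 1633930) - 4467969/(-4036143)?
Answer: -247660506528430697/1345381 ≈ -1.8408e+11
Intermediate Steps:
(173682 - 235390)*(1349185 + 1633930) - 4467969/(-4036143) = -61708*2983115 - 4467969*(-1)/4036143 = -184082060420 - 1*(-1489323/1345381) = -184082060420 + 1489323/1345381 = -247660506528430697/1345381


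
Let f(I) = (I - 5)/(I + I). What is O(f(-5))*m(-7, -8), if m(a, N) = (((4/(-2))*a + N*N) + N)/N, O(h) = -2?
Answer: 35/2 ≈ 17.500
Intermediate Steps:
f(I) = (-5 + I)/(2*I) (f(I) = (-5 + I)/((2*I)) = (-5 + I)*(1/(2*I)) = (-5 + I)/(2*I))
m(a, N) = (N + N² - 2*a)/N (m(a, N) = (((4*(-½))*a + N²) + N)/N = ((-2*a + N²) + N)/N = ((N² - 2*a) + N)/N = (N + N² - 2*a)/N)
O(f(-5))*m(-7, -8) = -2*(1 - 8 - 2*(-7)/(-8)) = -2*(1 - 8 - 2*(-7)*(-⅛)) = -2*(1 - 8 - 7/4) = -2*(-35/4) = 35/2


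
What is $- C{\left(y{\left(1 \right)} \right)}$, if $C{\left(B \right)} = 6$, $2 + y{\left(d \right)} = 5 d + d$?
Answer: $-6$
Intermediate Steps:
$y{\left(d \right)} = -2 + 6 d$ ($y{\left(d \right)} = -2 + \left(5 d + d\right) = -2 + 6 d$)
$- C{\left(y{\left(1 \right)} \right)} = \left(-1\right) 6 = -6$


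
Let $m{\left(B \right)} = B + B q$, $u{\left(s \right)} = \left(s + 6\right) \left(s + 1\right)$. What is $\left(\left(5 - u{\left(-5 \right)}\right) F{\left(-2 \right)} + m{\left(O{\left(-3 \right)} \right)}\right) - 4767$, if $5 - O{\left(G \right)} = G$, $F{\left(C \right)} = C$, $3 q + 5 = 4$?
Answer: $- \frac{14339}{3} \approx -4779.7$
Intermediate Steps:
$q = - \frac{1}{3}$ ($q = - \frac{5}{3} + \frac{1}{3} \cdot 4 = - \frac{5}{3} + \frac{4}{3} = - \frac{1}{3} \approx -0.33333$)
$u{\left(s \right)} = \left(1 + s\right) \left(6 + s\right)$ ($u{\left(s \right)} = \left(6 + s\right) \left(1 + s\right) = \left(1 + s\right) \left(6 + s\right)$)
$O{\left(G \right)} = 5 - G$
$m{\left(B \right)} = \frac{2 B}{3}$ ($m{\left(B \right)} = B + B \left(- \frac{1}{3}\right) = B - \frac{B}{3} = \frac{2 B}{3}$)
$\left(\left(5 - u{\left(-5 \right)}\right) F{\left(-2 \right)} + m{\left(O{\left(-3 \right)} \right)}\right) - 4767 = \left(\left(5 - \left(6 + \left(-5\right)^{2} + 7 \left(-5\right)\right)\right) \left(-2\right) + \frac{2 \left(5 - -3\right)}{3}\right) - 4767 = \left(\left(5 - \left(6 + 25 - 35\right)\right) \left(-2\right) + \frac{2 \left(5 + 3\right)}{3}\right) - 4767 = \left(\left(5 - -4\right) \left(-2\right) + \frac{2}{3} \cdot 8\right) - 4767 = \left(\left(5 + 4\right) \left(-2\right) + \frac{16}{3}\right) - 4767 = \left(9 \left(-2\right) + \frac{16}{3}\right) - 4767 = \left(-18 + \frac{16}{3}\right) - 4767 = - \frac{38}{3} - 4767 = - \frac{14339}{3}$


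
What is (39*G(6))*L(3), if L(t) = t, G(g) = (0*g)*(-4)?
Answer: 0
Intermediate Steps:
G(g) = 0 (G(g) = 0*(-4) = 0)
(39*G(6))*L(3) = (39*0)*3 = 0*3 = 0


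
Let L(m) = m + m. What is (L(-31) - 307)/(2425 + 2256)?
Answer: -369/4681 ≈ -0.078829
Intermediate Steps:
L(m) = 2*m
(L(-31) - 307)/(2425 + 2256) = (2*(-31) - 307)/(2425 + 2256) = (-62 - 307)/4681 = -369*1/4681 = -369/4681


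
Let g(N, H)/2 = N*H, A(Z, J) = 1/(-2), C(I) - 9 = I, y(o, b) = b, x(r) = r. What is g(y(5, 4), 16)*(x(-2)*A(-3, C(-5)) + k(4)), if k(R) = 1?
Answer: 256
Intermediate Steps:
C(I) = 9 + I
A(Z, J) = -½
g(N, H) = 2*H*N (g(N, H) = 2*(N*H) = 2*(H*N) = 2*H*N)
g(y(5, 4), 16)*(x(-2)*A(-3, C(-5)) + k(4)) = (2*16*4)*(-2*(-½) + 1) = 128*(1 + 1) = 128*2 = 256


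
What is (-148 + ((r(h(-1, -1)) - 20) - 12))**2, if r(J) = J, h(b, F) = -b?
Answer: 32041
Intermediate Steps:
(-148 + ((r(h(-1, -1)) - 20) - 12))**2 = (-148 + ((-1*(-1) - 20) - 12))**2 = (-148 + ((1 - 20) - 12))**2 = (-148 + (-19 - 12))**2 = (-148 - 31)**2 = (-179)**2 = 32041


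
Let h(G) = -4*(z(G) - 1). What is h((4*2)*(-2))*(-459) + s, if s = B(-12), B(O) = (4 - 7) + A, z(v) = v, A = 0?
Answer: -31215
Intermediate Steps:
h(G) = 4 - 4*G (h(G) = -4*(G - 1) = -4*(-1 + G) = 4 - 4*G)
B(O) = -3 (B(O) = (4 - 7) + 0 = -3 + 0 = -3)
s = -3
h((4*2)*(-2))*(-459) + s = (4 - 4*4*2*(-2))*(-459) - 3 = (4 - 32*(-2))*(-459) - 3 = (4 - 4*(-16))*(-459) - 3 = (4 + 64)*(-459) - 3 = 68*(-459) - 3 = -31212 - 3 = -31215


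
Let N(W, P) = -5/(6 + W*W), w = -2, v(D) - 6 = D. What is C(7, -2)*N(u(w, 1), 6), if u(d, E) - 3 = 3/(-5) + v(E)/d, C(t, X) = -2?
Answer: 1000/721 ≈ 1.3870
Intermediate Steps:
v(D) = 6 + D
u(d, E) = 12/5 + (6 + E)/d (u(d, E) = 3 + (3/(-5) + (6 + E)/d) = 3 + (3*(-⅕) + (6 + E)/d) = 3 + (-⅗ + (6 + E)/d) = 12/5 + (6 + E)/d)
N(W, P) = -5/(6 + W²)
C(7, -2)*N(u(w, 1), 6) = -(-10)/(6 + ((6 + 1 + (12/5)*(-2))/(-2))²) = -(-10)/(6 + (-(6 + 1 - 24/5)/2)²) = -(-10)/(6 + (-½*11/5)²) = -(-10)/(6 + (-11/10)²) = -(-10)/(6 + 121/100) = -(-10)/721/100 = -(-10)*100/721 = -2*(-500/721) = 1000/721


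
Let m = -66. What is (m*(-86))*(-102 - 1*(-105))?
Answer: 17028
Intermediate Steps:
(m*(-86))*(-102 - 1*(-105)) = (-66*(-86))*(-102 - 1*(-105)) = 5676*(-102 + 105) = 5676*3 = 17028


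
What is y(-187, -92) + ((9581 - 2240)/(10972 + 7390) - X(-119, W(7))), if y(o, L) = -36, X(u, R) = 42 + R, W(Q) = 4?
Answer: -1498343/18362 ≈ -81.600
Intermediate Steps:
y(-187, -92) + ((9581 - 2240)/(10972 + 7390) - X(-119, W(7))) = -36 + ((9581 - 2240)/(10972 + 7390) - (42 + 4)) = -36 + (7341/18362 - 1*46) = -36 + (7341*(1/18362) - 46) = -36 + (7341/18362 - 46) = -36 - 837311/18362 = -1498343/18362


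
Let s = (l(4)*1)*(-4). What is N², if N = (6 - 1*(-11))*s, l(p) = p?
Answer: 73984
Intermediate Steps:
s = -16 (s = (4*1)*(-4) = 4*(-4) = -16)
N = -272 (N = (6 - 1*(-11))*(-16) = (6 + 11)*(-16) = 17*(-16) = -272)
N² = (-272)² = 73984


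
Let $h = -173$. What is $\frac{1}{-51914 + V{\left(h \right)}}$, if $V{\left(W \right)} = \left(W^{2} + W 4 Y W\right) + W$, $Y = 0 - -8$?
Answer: $\frac{1}{935570} \approx 1.0689 \cdot 10^{-6}$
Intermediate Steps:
$Y = 8$ ($Y = 0 + 8 = 8$)
$V{\left(W \right)} = W + 33 W^{2}$ ($V{\left(W \right)} = \left(W^{2} + W 4 \cdot 8 W\right) + W = \left(W^{2} + 4 W 8 W\right) + W = \left(W^{2} + 32 W W\right) + W = \left(W^{2} + 32 W^{2}\right) + W = 33 W^{2} + W = W + 33 W^{2}$)
$\frac{1}{-51914 + V{\left(h \right)}} = \frac{1}{-51914 - 173 \left(1 + 33 \left(-173\right)\right)} = \frac{1}{-51914 - 173 \left(1 - 5709\right)} = \frac{1}{-51914 - -987484} = \frac{1}{-51914 + 987484} = \frac{1}{935570}$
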